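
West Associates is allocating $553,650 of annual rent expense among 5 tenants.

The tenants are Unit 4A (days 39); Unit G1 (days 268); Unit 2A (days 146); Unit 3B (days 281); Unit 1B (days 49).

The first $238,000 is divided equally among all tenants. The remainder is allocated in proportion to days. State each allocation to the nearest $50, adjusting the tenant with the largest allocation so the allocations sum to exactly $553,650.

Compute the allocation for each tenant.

Unit 4A: $63,300 · Unit G1: $155,650 · Unit 2A: $106,450 · Unit 3B: $160,900 · Unit 1B: $67,350

First tranche $238,000 split equally: $47,600 each.
Remainder $315,650 by days (total 783): Unit 4A 15,722.03 → $15,700; Unit G1 108,038.57 → $108,050; Unit 2A 58,856.83 → $58,850; Unit 3B 113,279.25 → $113,300; Unit 1B 19,753.32 → $19,750.
Totals: Unit 4A $47,600 + $15,700 = $63,300; Unit G1 $47,600 + $108,050 = $155,650; Unit 2A $47,600 + $58,850 = $106,450; Unit 3B $47,600 + $113,300 = $160,900; Unit 1B $47,600 + $19,750 = $67,350.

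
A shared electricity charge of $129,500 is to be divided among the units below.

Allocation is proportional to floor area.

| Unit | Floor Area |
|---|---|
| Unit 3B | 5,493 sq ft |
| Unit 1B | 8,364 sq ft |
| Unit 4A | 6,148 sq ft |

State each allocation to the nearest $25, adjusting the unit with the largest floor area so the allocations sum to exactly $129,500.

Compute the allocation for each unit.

Unit 3B: $35,550 · Unit 1B: $54,150 · Unit 4A: $39,800

Combined floor area = 5,493 + 8,364 + 6,148 = 20,005.
Unrounded shares: Unit 3B 35,558.29; Unit 1B 54,143.36; Unit 4A 39,798.35.
Rounded to nearest $25: Unit 3B $35,550; Unit 1B $54,150; Unit 4A $39,800. Sum = $129,500.
Sum already equals the total — no adjustment.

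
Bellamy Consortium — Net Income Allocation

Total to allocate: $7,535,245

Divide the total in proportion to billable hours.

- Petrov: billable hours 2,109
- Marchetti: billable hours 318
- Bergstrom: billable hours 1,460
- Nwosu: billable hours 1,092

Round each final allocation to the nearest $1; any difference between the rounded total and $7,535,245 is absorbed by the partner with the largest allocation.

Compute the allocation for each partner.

Petrov: $3,191,771 · Marchetti: $481,263 · Bergstrom: $2,209,572 · Nwosu: $1,652,639

Sum of billable hours: 4,979.
Pro-rata amounts: Petrov 2,109/4,979 × $7,535,245 = 3,191,771.78; Marchetti 318/4,979 × $7,535,245 = 481,262.89; Bergstrom 1,460/4,979 × $7,535,245 = 2,209,571.74; Nwosu 1,092/4,979 × $7,535,245 = 1,652,638.59.
Rounded to nearest $1: Petrov $3,191,772; Marchetti $481,263; Bergstrom $2,209,572; Nwosu $1,652,639. Sum = $7,535,246.
Difference $7,535,245 − $7,535,246 = −$1 applied to largest allocation (Petrov): Petrov becomes $3,191,771.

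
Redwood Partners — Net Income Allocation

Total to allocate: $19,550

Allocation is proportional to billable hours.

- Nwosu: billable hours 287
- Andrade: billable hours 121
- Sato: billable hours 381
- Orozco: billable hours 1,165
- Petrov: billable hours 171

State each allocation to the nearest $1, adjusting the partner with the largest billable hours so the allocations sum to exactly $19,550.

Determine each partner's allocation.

Billable hours total: 2,125.
Unrounded shares: Nwosu 287/2,125 × $19,550 = 2,640.40; Andrade 121/2,125 × $19,550 = 1,113.20; Sato 381/2,125 × $19,550 = 3,505.20; Orozco 1,165/2,125 × $19,550 = 10,718.00; Petrov 171/2,125 × $19,550 = 1,573.20.
Rounded to nearest $1: Nwosu $2,640; Andrade $1,113; Sato $3,505; Orozco $10,718; Petrov $1,573. Sum = $19,549.
Difference $19,550 − $19,549 = +$1 applied to largest billable hours (Orozco): Orozco becomes $10,719.

Nwosu: $2,640; Andrade: $1,113; Sato: $3,505; Orozco: $10,719; Petrov: $1,573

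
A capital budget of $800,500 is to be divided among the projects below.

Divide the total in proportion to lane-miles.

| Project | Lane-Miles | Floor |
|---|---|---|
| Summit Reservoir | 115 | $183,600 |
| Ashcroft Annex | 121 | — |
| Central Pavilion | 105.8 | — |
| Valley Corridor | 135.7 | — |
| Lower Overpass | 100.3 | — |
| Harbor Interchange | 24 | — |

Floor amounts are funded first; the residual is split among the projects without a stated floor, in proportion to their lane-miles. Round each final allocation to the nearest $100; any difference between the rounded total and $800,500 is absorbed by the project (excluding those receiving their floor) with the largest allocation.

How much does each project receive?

Minimums first: Summit Reservoir $183,600. Residual $616,900.
Residual split over remaining lane-miles 486.8: Ashcroft Annex 153,337.92 → $153,300; Central Pavilion 134,075.64 → $134,100; Valley Corridor 171,966.58 → $172,000; Lower Overpass 127,105.73 → $127,100; Harbor Interchange 30,414.13 → $30,400.

Summit Reservoir: $183,600; Ashcroft Annex: $153,300; Central Pavilion: $134,100; Valley Corridor: $172,000; Lower Overpass: $127,100; Harbor Interchange: $30,400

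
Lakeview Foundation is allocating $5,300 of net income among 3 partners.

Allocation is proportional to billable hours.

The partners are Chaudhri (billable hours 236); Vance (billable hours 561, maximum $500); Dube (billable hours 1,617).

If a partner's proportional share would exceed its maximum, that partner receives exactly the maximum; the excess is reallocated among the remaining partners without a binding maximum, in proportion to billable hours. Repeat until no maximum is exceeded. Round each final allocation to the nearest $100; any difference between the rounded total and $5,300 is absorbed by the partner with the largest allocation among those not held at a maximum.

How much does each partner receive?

Chaudhri: $600 | Vance: $500 | Dube: $4,200

Sum of billable hours: 2,414.
Unconstrained shares: Chaudhri 518.14; Vance 1,231.69; Dube 3,550.17.
Capped: Vance ($500); residual $4,800 reallocated over remaining billable hours 1,853.
Redistributed shares: Chaudhri 611.33 → $600; Dube 4,188.67 → $4,200.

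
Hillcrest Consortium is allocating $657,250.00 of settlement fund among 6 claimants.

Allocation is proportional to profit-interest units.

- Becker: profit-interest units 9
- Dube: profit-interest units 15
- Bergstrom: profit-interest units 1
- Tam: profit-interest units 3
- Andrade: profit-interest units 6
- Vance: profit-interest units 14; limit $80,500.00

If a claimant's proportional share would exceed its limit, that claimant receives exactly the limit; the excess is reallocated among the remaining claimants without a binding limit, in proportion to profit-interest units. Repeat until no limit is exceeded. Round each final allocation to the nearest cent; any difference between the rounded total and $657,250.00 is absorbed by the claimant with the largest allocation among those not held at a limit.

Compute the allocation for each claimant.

Becker: $152,669.12 | Dube: $254,448.52 | Bergstrom: $16,963.24 | Tam: $50,889.71 | Andrade: $101,779.41 | Vance: $80,500.00

Profit-interest units total: 48.
Pro-rata shares before constraints: Becker 123,234.3750; Dube 205,390.6250; Bergstrom 13,692.7083; Tam 41,078.1250; Andrade 82,156.2500; Vance 191,697.9167.
Held at cap: Vance ($80,500.00); balance $576,750.00 reallocated over remaining profit-interest units 34.
Shares after redistribution: Becker 152,669.1176 → $152,669.12; Dube 254,448.5294 → $254,448.53; Bergstrom 16,963.2353 → $16,963.24; Tam 50,889.7059 → $50,889.71; Andrade 101,779.4118 → $101,779.41.
Rounding difference −$0.01 applied to Dube → $254,448.52.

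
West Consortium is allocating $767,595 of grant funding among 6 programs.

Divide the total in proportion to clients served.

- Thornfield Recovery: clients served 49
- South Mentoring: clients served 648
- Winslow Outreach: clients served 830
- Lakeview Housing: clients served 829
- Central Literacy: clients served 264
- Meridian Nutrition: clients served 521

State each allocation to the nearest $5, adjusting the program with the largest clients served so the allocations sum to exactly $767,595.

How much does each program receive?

Clients served total: 49 + 648 + 830 + 829 + 264 + 521 = 3,141.
Unrounded shares: Thornfield Recovery 11,974.58; South Mentoring 158,357.71; Winslow Outreach 202,834.72; Lakeview Housing 202,590.34; Central Literacy 64,516.10; Meridian Nutrition 127,321.55.
After rounding ($5): Thornfield Recovery $11,975; South Mentoring $158,360; Winslow Outreach $202,835; Lakeview Housing $202,590; Central Literacy $64,515; Meridian Nutrition $127,320. Sum = $767,595.
No rounding difference to absorb.

Thornfield Recovery: $11,975 | South Mentoring: $158,360 | Winslow Outreach: $202,835 | Lakeview Housing: $202,590 | Central Literacy: $64,515 | Meridian Nutrition: $127,320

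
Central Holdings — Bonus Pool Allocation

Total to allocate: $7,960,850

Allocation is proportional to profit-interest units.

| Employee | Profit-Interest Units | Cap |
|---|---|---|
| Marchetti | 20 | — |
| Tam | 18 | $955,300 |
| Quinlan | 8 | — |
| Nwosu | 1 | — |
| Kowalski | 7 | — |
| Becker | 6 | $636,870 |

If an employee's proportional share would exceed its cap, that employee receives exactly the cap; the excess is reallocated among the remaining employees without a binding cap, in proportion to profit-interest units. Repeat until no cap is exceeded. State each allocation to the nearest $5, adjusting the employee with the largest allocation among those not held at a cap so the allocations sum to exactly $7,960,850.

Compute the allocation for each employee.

Marchetti: $3,538,155 | Tam: $955,300 | Quinlan: $1,415,260 | Nwosu: $176,910 | Kowalski: $1,238,355 | Becker: $636,870

Combined profit-interest units = 60.
Unconstrained shares: Marchetti 2,653,616.67; Tam 2,388,255.00; Quinlan 1,061,446.67; Nwosu 132,680.83; Kowalski 928,765.83; Becker 796,085.00.
Capped: Tam ($955,300), Becker ($636,870); residual $6,368,680 reallocated over remaining profit-interest units 36.
Shares after redistribution: Marchetti 3,538,155.56 → $3,538,155; Quinlan 1,415,262.22 → $1,415,260; Nwosu 176,907.78 → $176,910; Kowalski 1,238,354.44 → $1,238,355.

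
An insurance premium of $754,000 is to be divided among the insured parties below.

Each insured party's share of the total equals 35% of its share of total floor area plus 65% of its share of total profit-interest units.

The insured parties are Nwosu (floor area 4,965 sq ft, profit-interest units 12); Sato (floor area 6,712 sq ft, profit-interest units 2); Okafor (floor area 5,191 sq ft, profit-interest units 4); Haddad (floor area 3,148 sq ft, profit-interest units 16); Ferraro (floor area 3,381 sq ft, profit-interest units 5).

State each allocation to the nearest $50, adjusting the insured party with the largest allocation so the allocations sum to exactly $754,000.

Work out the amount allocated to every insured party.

Floor area total 23,397; profit-interest units total 39.
Composite weights (35% floor area + 65% profit-interest units): Nwosu 0.2743; Sato 0.1337; Okafor 0.1443; Haddad 0.3138; Ferraro 0.1339.
Raw shares: Nwosu 206,801.35; Sato 100,839.48; Okafor 108,817.12; Haddad 236,573.66; Ferraro 100,968.39.
At nearest $50: Nwosu $206,800; Sato $100,850; Okafor $108,800; Haddad $236,550; Ferraro $100,950. Sum = $753,950.
Difference $754,000 − $753,950 = +$50 applied to largest allocation (Haddad): Haddad becomes $236,600.

Nwosu: $206,800 | Sato: $100,850 | Okafor: $108,800 | Haddad: $236,600 | Ferraro: $100,950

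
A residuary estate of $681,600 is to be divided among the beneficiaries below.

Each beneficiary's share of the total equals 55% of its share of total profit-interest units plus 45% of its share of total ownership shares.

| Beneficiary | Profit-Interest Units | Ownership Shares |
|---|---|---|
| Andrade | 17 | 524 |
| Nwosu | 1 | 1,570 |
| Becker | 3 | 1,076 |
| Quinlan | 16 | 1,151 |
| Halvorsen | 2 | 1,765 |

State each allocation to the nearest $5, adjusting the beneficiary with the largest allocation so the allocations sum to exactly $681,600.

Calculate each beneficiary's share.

Andrade: $189,820 | Nwosu: $88,735 | Becker: $83,065 | Quinlan: $211,805 | Halvorsen: $108,175

Totals — profit-interest units 39, ownership shares 6,086.
Composite weights (55% profit-interest units + 45% ownership shares): Andrade 0.2785; Nwosu 0.1302; Becker 0.1219; Quinlan 0.3107; Halvorsen 0.1587.
Raw shares: Andrade 189,817.59; Nwosu 88,736.59; Becker 83,064.78; Quinlan 211,804.60; Halvorsen 108,176.44.
At nearest $5: Andrade $189,820; Nwosu $88,735; Becker $83,065; Quinlan $211,805; Halvorsen $108,175. Sum = $681,600.
Rounded total matches; no reconciliation needed.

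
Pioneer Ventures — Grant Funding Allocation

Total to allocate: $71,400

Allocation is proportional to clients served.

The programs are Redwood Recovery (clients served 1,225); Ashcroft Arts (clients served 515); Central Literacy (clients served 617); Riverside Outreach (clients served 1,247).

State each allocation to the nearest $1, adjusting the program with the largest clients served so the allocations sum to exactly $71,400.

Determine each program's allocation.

Redwood Recovery: $24,269 | Ashcroft Arts: $10,203 | Central Literacy: $12,224 | Riverside Outreach: $24,704

Combined clients served = 3,604.
Raw shares: Redwood Recovery 1,225/3,604 × $71,400 = 24,268.87; Ashcroft Arts 515/3,604 × $71,400 = 10,202.83; Central Literacy 617/3,604 × $71,400 = 12,223.58; Riverside Outreach 1,247/3,604 × $71,400 = 24,704.72.
After rounding ($1): Redwood Recovery $24,269; Ashcroft Arts $10,203; Central Literacy $12,224; Riverside Outreach $24,705. Sum = $71,401.
Difference $71,400 − $71,401 = −$1 applied to largest clients served (Riverside Outreach): Riverside Outreach becomes $24,704.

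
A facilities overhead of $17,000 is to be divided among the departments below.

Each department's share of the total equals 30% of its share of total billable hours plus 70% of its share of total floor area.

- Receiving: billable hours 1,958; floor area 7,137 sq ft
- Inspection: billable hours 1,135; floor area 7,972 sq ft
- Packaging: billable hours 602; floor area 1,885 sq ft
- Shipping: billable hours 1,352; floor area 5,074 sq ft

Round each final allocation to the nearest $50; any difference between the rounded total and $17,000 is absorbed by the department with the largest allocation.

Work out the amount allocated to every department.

Receiving: $5,850; Inspection: $5,450; Packaging: $1,600; Shipping: $4,100

Totals — billable hours 5,047, floor area 22,068.
Composite weights (30% billable hours + 70% floor area): Receiving 0.3428; Inspection 0.3203; Packaging 0.0956; Shipping 0.2413.
Unrounded shares: Receiving 5,827.13; Inspection 5,445.76; Packaging 1,624.79; Shipping 4,102.31.
After rounding ($50): Receiving $5,850; Inspection $5,450; Packaging $1,600; Shipping $4,100. Sum = $17,000.
Rounded total matches; no reconciliation needed.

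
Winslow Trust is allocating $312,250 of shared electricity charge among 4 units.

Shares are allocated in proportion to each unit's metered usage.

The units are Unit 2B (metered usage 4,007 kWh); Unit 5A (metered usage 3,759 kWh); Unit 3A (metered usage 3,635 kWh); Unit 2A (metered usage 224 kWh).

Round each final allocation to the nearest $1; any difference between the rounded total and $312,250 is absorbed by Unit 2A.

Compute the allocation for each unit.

Unit 2B: $107,629; Unit 5A: $100,968; Unit 3A: $97,637; Unit 2A: $6,016

Metered usage total: 11,625.
Unrounded shares: Unit 2B 4,007/11,625 × $312,250 = 107,628.88; Unit 5A 3,759/11,625 × $312,250 = 100,967.55; Unit 3A 3,635/11,625 × $312,250 = 97,636.88; Unit 2A 224/11,625 × $312,250 = 6,016.69.
Rounded to nearest $1: Unit 2B $107,629; Unit 5A $100,968; Unit 3A $97,637; Unit 2A $6,017. Sum = $312,251.
Difference $312,250 − $312,251 = −$1 applied to Unit 2A: Unit 2A becomes $6,016.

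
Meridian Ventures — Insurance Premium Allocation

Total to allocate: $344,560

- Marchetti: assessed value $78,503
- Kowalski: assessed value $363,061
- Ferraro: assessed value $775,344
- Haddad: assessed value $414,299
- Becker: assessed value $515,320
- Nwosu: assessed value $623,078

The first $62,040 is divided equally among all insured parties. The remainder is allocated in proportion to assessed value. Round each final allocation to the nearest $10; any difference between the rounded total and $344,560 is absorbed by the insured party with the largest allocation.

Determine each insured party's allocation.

$62,040 shared equally gives $10,340 per insured party.
Remainder $282,520 by assessed value (total 2,769,605): Marchetti 8,007.88 → $8,010; Kowalski 37,034.88 → $37,030; Ferraro 79,090.77 → $79,090; Haddad 42,261.53 → $42,260; Becker 52,566.42 → $52,570; Nwosu 63,558.52 → $63,560.
Totals: Marchetti $10,340 + $8,010 = $18,350; Kowalski $10,340 + $37,030 = $47,370; Ferraro $10,340 + $79,090 = $89,430; Haddad $10,340 + $42,260 = $52,600; Becker $10,340 + $52,570 = $62,910; Nwosu $10,340 + $63,560 = $73,900.

Marchetti: $18,350; Kowalski: $47,370; Ferraro: $89,430; Haddad: $52,600; Becker: $62,910; Nwosu: $73,900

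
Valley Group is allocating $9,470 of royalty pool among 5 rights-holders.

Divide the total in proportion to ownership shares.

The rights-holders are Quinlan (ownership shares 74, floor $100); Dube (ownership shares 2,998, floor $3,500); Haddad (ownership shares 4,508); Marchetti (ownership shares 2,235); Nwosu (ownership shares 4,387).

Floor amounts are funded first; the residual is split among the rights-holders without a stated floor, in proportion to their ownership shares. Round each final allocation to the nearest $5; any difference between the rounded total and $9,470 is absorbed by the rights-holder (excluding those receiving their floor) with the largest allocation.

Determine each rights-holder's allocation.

Quinlan: $100; Dube: $3,500; Haddad: $2,375; Marchetti: $1,180; Nwosu: $2,315

Minimums first: Quinlan $100; Dube $3,500. Remaining pool $5,870.
Remaining pool split over remaining ownership shares 11,130: Haddad 2,377.53 → $2,380; Marchetti 1,178.75 → $1,180; Nwosu 2,313.72 → $2,315.
Rounding difference −$5 applied to Haddad → $2,375.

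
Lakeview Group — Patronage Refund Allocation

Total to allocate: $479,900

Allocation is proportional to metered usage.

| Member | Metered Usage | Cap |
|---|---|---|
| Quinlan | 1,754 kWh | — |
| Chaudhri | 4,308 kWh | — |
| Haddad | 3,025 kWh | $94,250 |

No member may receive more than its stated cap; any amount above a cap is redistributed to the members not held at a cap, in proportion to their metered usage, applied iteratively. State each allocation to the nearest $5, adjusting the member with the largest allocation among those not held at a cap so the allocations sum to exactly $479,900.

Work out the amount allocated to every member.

Metered usage total: 9,087.
Unconstrained shares: Quinlan 92,631.74; Chaudhri 227,512.84; Haddad 159,755.42.
Capped: Haddad ($94,250); balance $385,650 reallocated over remaining metered usage 6,062.
Shares after redistribution: Quinlan 111,585.30 → $111,585; Chaudhri 274,064.70 → $274,065.

Quinlan: $111,585 | Chaudhri: $274,065 | Haddad: $94,250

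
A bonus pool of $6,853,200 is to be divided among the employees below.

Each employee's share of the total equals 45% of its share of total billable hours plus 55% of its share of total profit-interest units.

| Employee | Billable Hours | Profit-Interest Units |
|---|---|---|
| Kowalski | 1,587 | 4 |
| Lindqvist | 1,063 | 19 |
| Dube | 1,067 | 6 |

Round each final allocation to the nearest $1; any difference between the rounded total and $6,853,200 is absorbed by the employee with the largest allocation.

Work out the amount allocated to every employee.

Kowalski: $1,836,608 | Lindqvist: $3,351,471 | Dube: $1,665,121

Totals — billable hours 3,717, profit-interest units 29.
Composite weights (45% billable hours + 55% profit-interest units): Kowalski 0.2680; Lindqvist 0.4890; Dube 0.2430.
Proportional shares: Kowalski 1,836,608.39; Lindqvist 3,351,470.57; Dube 1,665,121.04.
After rounding ($1): Kowalski $1,836,608; Lindqvist $3,351,471; Dube $1,665,121. Sum = $6,853,200.
Rounded total matches; no reconciliation needed.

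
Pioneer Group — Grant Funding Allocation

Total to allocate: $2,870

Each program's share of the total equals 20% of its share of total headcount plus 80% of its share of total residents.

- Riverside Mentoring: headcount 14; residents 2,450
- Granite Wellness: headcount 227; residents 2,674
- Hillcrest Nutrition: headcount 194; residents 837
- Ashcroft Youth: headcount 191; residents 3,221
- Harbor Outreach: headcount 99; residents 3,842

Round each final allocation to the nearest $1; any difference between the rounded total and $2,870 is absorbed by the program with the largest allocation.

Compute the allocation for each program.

Riverside Mentoring: $443 | Granite Wellness: $651 | Hillcrest Nutrition: $301 | Ashcroft Youth: $719 | Harbor Outreach: $756

Headcount total 725; residents total 13,024.
Combined weights (20% headcount + 80% residents): Riverside Mentoring 0.1544; Granite Wellness 0.2269; Hillcrest Nutrition 0.1049; Ashcroft Youth 0.2505; Harbor Outreach 0.2633.
Pro-rata amounts: Riverside Mentoring 442.99; Granite Wellness 651.12; Hillcrest Nutrition 301.15; Ashcroft Youth 719.05; Harbor Outreach 755.69.
After rounding ($1): Riverside Mentoring $443; Granite Wellness $651; Hillcrest Nutrition $301; Ashcroft Youth $719; Harbor Outreach $756. Sum = $2,870.
Rounded total matches; no reconciliation needed.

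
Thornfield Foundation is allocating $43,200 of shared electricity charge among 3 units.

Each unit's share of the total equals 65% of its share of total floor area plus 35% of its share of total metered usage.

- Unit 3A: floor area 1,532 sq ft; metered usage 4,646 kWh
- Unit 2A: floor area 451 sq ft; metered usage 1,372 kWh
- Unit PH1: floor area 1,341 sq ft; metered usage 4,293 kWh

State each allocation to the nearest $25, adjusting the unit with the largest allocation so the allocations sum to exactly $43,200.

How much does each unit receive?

Totals — floor area 3,324, metered usage 10,311.
Composite weights (65% floor area + 35% metered usage): Unit 3A 0.4573; Unit 2A 0.1348; Unit PH1 0.4080.
Proportional shares: Unit 3A 19,754.68; Unit 2A 5,821.79; Unit PH1 17,623.54.
Rounded to nearest $25: Unit 3A $19,750; Unit 2A $5,825; Unit PH1 $17,625. Sum = $43,200.
Sum already equals the total — no adjustment.

Unit 3A: $19,750 | Unit 2A: $5,825 | Unit PH1: $17,625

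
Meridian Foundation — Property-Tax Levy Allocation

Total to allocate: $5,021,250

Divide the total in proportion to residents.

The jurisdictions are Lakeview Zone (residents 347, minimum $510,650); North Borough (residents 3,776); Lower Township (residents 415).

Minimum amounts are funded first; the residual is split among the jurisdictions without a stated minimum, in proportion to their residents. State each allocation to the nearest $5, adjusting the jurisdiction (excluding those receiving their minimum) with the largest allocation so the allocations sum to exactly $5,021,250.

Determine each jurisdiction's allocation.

Fund the minimums — Lakeview Zone $510,650. Remaining pool $4,510,600.
Remaining pool split over remaining residents 4,191: North Borough 4,063,952.66 → $4,063,955; Lower Township 446,647.34 → $446,645.

Lakeview Zone: $510,650; North Borough: $4,063,955; Lower Township: $446,645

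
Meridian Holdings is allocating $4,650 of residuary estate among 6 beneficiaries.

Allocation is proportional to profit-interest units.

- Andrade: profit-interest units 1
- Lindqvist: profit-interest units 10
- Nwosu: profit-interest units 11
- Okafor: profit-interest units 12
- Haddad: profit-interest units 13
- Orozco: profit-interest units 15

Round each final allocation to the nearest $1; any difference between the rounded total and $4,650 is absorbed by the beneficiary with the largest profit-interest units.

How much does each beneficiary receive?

Profit-interest units total: 1 + 10 + 11 + 12 + 13 + 15 = 62.
Unrounded shares: Andrade 75.00; Lindqvist 750.00; Nwosu 825.00; Okafor 900.00; Haddad 975.00; Orozco 1,125.00.
Rounded to nearest $1: Andrade $75; Lindqvist $750; Nwosu $825; Okafor $900; Haddad $975; Orozco $1,125. Sum = $4,650.
Rounded total matches; no reconciliation needed.

Andrade: $75 | Lindqvist: $750 | Nwosu: $825 | Okafor: $900 | Haddad: $975 | Orozco: $1,125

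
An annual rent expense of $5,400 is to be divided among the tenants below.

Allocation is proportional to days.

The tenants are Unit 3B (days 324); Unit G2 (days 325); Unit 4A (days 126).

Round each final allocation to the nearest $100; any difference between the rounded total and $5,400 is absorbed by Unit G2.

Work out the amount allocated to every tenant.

Days total: 775.
Raw shares: Unit 3B 324/775 × $5,400 = 2,257.55; Unit G2 325/775 × $5,400 = 2,264.52; Unit 4A 126/775 × $5,400 = 877.94.
After rounding ($100): Unit 3B $2,300; Unit G2 $2,300; Unit 4A $900. Sum = $5,500.
Difference $5,400 − $5,500 = −$100 applied to Unit G2: Unit G2 becomes $2,200.

Unit 3B: $2,300 | Unit G2: $2,200 | Unit 4A: $900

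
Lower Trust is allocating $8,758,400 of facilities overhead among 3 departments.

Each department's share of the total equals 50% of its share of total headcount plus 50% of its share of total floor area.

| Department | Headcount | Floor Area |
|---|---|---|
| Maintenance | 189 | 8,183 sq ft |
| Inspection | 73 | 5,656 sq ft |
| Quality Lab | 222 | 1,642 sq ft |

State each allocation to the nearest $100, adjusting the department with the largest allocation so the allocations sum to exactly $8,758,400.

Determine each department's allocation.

Maintenance: $4,024,900 | Inspection: $2,260,400 | Quality Lab: $2,473,100

Headcount total 484; floor area total 15,481.
Blended shares (50% headcount + 50% floor area): Maintenance 0.4595; Inspection 0.2581; Quality Lab 0.2824.
Unrounded shares: Maintenance 4,024,832.04; Inspection 2,260,444.60; Quality Lab 2,473,123.36.
After rounding ($100): Maintenance $4,024,800; Inspection $2,260,400; Quality Lab $2,473,100. Sum = $8,758,300.
Difference $8,758,400 − $8,758,300 = +$100 applied to largest allocation (Maintenance): Maintenance becomes $4,024,900.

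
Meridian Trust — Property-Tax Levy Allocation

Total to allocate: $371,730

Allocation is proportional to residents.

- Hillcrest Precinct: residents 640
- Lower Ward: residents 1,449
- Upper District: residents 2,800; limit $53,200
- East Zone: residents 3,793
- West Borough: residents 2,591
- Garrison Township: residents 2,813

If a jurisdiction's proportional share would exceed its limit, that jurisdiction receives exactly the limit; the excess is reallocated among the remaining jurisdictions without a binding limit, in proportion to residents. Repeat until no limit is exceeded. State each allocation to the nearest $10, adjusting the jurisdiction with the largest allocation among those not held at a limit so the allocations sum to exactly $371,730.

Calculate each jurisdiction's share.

Hillcrest Precinct: $18,060 · Lower Ward: $40,900 · Upper District: $53,200 · East Zone: $107,050 · West Borough: $73,130 · Garrison Township: $79,390

Residents total: 14,086.
Pro-rata shares before constraints: Hillcrest Precinct 16,889.62; Lower Ward 38,239.16; Upper District 73,892.09; East Zone 100,097.39; West Borough 68,376.57; Garrison Township 74,235.16.
Cap binds for Upper District ($53,200); remaining pool $318,530 reallocated over remaining residents 11,286.
Redistributed shares: Hillcrest Precinct 18,063.02 → $18,060; Lower Ward 40,895.80 → $40,900; East Zone 107,051.59 → $107,050; West Borough 73,126.99 → $73,130; Garrison Township 79,392.60 → $79,390.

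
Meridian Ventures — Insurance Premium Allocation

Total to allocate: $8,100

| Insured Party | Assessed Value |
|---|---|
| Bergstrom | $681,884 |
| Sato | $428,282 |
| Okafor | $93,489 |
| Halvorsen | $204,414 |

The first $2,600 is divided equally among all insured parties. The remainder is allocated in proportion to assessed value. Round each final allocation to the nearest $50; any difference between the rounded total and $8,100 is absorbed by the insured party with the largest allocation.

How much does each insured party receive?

Bergstrom: $3,350 · Sato: $2,300 · Okafor: $1,000 · Halvorsen: $1,450

Equal tier: $2,600 ÷ 4 = $650 apiece.
Remainder $5,500 by assessed value (total 1,408,069): Bergstrom 2,663.48 → $2,650; Sato 1,672.89 → $1,650; Okafor 365.17 → $350; Halvorsen 798.45 → $800.
Rounding difference +$50 on remainder applied to Bergstrom.
Totals: Bergstrom $650 + $2,700 = $3,350; Sato $650 + $1,650 = $2,300; Okafor $650 + $350 = $1,000; Halvorsen $650 + $800 = $1,450.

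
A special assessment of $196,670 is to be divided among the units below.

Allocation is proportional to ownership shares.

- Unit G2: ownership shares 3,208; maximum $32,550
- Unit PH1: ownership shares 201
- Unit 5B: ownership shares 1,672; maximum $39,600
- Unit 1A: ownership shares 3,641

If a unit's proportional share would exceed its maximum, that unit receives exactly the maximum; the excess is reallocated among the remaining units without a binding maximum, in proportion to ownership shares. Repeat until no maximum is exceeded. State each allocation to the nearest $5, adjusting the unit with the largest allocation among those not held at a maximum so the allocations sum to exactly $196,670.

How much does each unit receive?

Combined ownership shares = 8,722.
Pro-rata shares before constraints: Unit G2 72,336.32; Unit PH1 4,532.29; Unit 5B 37,701.47; Unit 1A 82,099.92.
Cap binds for Unit G2 ($32,550); balance $164,120 reallocated over remaining ownership shares 5,514.
Cap binds for Unit 5B ($39,600); balance $124,520 reallocated over remaining ownership shares 3,842.
Shares after redistribution: Unit PH1 6,514.45 → $6,515; Unit 1A 118,005.55 → $118,005.

Unit G2: $32,550; Unit PH1: $6,515; Unit 5B: $39,600; Unit 1A: $118,005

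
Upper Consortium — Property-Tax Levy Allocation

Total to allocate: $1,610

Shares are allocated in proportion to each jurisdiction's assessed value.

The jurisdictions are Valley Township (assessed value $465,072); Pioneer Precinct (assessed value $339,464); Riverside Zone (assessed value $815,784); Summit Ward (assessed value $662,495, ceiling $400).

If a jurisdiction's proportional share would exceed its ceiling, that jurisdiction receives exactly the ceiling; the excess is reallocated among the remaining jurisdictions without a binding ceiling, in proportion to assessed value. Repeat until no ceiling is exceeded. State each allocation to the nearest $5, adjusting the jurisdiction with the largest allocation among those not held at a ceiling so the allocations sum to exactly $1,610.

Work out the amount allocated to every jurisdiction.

Valley Township: $345; Pioneer Precinct: $255; Riverside Zone: $610; Summit Ward: $400

Total assessed value = 2,282,815.
Pro-rata shares before constraints: Valley Township 328.00; Pioneer Precinct 239.41; Riverside Zone 575.35; Summit Ward 467.24.
Held at cap: Summit Ward ($400); balance $1,210 reallocated over remaining assessed value 1,620,320.
Shares after redistribution: Valley Township 347.30 → $345; Pioneer Precinct 253.50 → $255; Riverside Zone 609.20 → $610.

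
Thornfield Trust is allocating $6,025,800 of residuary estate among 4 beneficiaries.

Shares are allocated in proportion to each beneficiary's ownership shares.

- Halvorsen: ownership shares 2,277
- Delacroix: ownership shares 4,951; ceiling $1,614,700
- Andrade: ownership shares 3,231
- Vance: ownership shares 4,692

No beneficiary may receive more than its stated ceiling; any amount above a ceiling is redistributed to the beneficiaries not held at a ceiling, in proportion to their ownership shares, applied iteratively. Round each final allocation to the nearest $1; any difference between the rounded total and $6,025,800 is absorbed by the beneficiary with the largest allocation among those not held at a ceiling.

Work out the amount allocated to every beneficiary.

Halvorsen: $984,713 | Delacroix: $1,614,700 | Andrade: $1,397,281 | Vance: $2,029,106

Total ownership shares = 15,151.
Unconstrained shares: Halvorsen 905,600.07; Delacroix 1,969,093.51; Andrade 1,285,021.44; Vance 1,866,084.98.
Held at cap: Delacroix ($1,614,700); balance $4,411,100 reallocated over remaining ownership shares 10,200.
Redistributed shares: Halvorsen 984,713.21 → $984,713; Andrade 1,397,280.79 → $1,397,281; Vance 2,029,106.00 → $2,029,106.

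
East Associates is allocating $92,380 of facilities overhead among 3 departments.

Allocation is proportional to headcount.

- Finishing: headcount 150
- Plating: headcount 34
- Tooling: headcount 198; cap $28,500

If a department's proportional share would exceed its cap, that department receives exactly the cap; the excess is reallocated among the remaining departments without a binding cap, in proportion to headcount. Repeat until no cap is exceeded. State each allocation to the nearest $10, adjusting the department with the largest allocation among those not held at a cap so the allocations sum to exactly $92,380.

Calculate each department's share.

Finishing: $52,080; Plating: $11,800; Tooling: $28,500

Total headcount = 382.
Proportional shares (ignoring caps): Finishing 36,274.87; Plating 8,222.30; Tooling 47,882.83.
Capped: Tooling ($28,500); residual $63,880 reallocated over remaining headcount 184.
Redistributed shares: Finishing 52,076.09 → $52,080; Plating 11,803.91 → $11,800.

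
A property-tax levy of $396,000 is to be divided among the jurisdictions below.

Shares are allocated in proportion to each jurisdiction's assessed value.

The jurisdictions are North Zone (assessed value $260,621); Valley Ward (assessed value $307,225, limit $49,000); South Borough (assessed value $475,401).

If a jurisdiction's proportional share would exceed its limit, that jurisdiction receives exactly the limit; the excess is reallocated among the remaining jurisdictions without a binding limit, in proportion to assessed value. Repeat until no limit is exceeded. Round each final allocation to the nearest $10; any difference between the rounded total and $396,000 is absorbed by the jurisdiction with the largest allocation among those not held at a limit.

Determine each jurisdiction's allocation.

Assessed value total: 1,043,247.
Unconstrained shares: North Zone 98,927.59; Valley Ward 116,617.73; South Borough 180,454.67.
Cap binds for Valley Ward ($49,000); balance $347,000 reallocated over remaining assessed value 736,022.
Redistributed shares: North Zone 122,870.63 → $122,870; South Borough 224,129.37 → $224,130.

North Zone: $122,870 · Valley Ward: $49,000 · South Borough: $224,130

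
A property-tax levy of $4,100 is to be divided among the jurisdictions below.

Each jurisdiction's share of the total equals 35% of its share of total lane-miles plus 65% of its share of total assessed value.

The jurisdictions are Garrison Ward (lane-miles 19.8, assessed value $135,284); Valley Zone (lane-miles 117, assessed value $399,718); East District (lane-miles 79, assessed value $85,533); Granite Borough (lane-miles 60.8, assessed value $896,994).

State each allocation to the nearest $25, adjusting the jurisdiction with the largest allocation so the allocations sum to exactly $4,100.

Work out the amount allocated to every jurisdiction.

Lane-miles total 276.6; assessed value total 1,517,529.
Composite weights (35% lane-miles + 65% assessed value): Garrison Ward 0.0830; Valley Zone 0.3193; East District 0.1366; Granite Borough 0.4611.
Pro-rata amounts: Garrison Ward 340.30; Valley Zone 1,308.96; East District 560.06; Granite Borough 1,890.68.
At nearest $25: Garrison Ward $350; Valley Zone $1,300; East District $550; Granite Borough $1,900. Sum = $4,100.
No rounding difference to absorb.

Garrison Ward: $350 | Valley Zone: $1,300 | East District: $550 | Granite Borough: $1,900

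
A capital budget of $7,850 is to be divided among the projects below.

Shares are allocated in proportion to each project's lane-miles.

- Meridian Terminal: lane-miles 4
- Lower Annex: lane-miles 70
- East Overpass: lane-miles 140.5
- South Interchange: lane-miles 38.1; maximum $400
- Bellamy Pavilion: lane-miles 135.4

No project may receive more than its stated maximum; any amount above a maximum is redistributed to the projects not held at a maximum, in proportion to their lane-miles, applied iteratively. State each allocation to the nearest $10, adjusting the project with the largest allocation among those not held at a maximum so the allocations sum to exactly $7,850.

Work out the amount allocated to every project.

Meridian Terminal: $90 · Lower Annex: $1,490 · East Overpass: $2,990 · South Interchange: $400 · Bellamy Pavilion: $2,880

Lane-miles total: 388.
Proportional shares (ignoring caps): Meridian Terminal 80.93; Lower Annex 1,416.24; East Overpass 2,842.59; South Interchange 770.84; Bellamy Pavilion 2,739.41.
Cap binds for South Interchange ($400); residual $7,450 reallocated over remaining lane-miles 349.9.
Remaining shares: Meridian Terminal 85.17 → $90; Lower Annex 1,490.43 → $1,490; East Overpass 2,991.50 → $2,990; Bellamy Pavilion 2,882.91 → $2,880.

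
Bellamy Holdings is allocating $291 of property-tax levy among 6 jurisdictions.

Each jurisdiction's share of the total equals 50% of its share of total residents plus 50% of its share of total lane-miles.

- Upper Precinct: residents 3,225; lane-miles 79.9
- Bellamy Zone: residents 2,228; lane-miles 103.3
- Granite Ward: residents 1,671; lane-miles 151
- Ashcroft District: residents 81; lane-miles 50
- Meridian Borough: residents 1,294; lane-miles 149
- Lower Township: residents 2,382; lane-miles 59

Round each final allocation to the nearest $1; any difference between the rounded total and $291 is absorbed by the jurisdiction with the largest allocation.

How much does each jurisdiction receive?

Totals — residents 10,881, lane-miles 592.2.
Blended shares (50% residents + 50% lane-miles): Upper Precinct 0.2157; Bellamy Zone 0.1896; Granite Ward 0.2043; Ashcroft District 0.0459; Meridian Borough 0.1853; Lower Township 0.1593.
Raw shares: Upper Precinct 62.76; Bellamy Zone 55.17; Granite Ward 59.44; Ashcroft District 13.37; Meridian Borough 53.91; Lower Township 46.35.
Rounded to nearest $1: Upper Precinct $63; Bellamy Zone $55; Granite Ward $59; Ashcroft District $13; Meridian Borough $54; Lower Township $46. Sum = $290.
Difference $291 − $290 = +$1 applied to largest allocation (Upper Precinct): Upper Precinct becomes $64.

Upper Precinct: $64 | Bellamy Zone: $55 | Granite Ward: $59 | Ashcroft District: $13 | Meridian Borough: $54 | Lower Township: $46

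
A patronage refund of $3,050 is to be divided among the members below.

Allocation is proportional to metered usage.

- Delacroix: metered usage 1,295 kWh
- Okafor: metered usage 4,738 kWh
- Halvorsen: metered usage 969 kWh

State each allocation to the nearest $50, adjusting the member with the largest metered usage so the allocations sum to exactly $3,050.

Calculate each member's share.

Total metered usage = 7,002.
Pro-rata amounts: Delacroix 1,295/7,002 × $3,050 = 564.09; Okafor 4,738/7,002 × $3,050 = 2,063.82; Halvorsen 969/7,002 × $3,050 = 422.09.
At nearest $50: Delacroix $550; Okafor $2,050; Halvorsen $400. Sum = $3,000.
Difference $3,050 − $3,000 = +$50 applied to largest metered usage (Okafor): Okafor becomes $2,100.

Delacroix: $550 · Okafor: $2,100 · Halvorsen: $400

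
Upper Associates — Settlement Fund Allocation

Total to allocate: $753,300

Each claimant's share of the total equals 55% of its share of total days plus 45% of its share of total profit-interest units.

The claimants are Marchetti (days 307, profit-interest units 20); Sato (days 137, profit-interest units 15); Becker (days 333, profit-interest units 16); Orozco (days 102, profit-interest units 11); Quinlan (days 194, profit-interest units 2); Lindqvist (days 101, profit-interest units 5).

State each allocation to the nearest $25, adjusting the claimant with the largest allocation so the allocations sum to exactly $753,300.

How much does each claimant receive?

Days total 1,174; profit-interest units total 69.
Composite weights (55% days + 45% profit-interest units): Marchetti 0.2743; Sato 0.1620; Becker 0.2604; Orozco 0.1195; Quinlan 0.1039; Lindqvist 0.0799.
Unrounded shares: Marchetti 206,599.54; Sato 122,040.90; Becker 196,123.87; Orozco 90,037.79; Quinlan 78,289.97; Lindqvist 60,207.93.
At nearest $25: Marchetti $206,600; Sato $122,050; Becker $196,125; Orozco $90,050; Quinlan $78,300; Lindqvist $60,200. Sum = $753,325.
Difference $753,300 − $753,325 = −$25 applied to largest allocation (Marchetti): Marchetti becomes $206,575.

Marchetti: $206,575 | Sato: $122,050 | Becker: $196,125 | Orozco: $90,050 | Quinlan: $78,300 | Lindqvist: $60,200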